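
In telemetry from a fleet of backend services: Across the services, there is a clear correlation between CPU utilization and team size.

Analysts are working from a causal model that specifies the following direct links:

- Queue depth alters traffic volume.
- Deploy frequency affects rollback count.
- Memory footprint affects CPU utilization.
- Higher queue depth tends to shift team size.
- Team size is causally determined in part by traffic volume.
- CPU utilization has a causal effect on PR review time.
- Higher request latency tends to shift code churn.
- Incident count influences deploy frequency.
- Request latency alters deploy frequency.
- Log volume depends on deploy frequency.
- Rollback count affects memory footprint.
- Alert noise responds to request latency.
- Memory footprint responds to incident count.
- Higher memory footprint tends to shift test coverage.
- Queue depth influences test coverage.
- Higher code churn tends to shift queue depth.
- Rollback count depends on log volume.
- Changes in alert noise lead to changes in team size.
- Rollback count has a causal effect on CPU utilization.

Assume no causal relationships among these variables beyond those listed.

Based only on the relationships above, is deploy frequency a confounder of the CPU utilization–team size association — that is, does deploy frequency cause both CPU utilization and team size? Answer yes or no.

Deploy frequency has no stated causal path to team size. A confounder must cause both variables, so deploy frequency does not qualify.

no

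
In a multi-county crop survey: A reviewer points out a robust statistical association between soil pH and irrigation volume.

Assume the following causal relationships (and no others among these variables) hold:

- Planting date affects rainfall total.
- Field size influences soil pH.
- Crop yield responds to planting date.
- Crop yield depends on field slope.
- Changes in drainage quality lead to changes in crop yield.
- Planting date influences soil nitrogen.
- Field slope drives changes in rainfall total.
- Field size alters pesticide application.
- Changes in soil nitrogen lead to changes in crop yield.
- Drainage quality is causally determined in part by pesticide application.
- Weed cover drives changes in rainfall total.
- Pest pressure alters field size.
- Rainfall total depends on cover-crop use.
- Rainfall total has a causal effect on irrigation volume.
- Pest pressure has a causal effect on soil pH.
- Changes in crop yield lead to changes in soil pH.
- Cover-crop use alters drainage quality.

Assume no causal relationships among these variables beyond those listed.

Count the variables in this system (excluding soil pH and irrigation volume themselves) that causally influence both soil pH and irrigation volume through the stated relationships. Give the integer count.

3

The common causes are: cover-crop use (to soil pH via cover-crop use → drainage quality → crop yield → soil pH; to irrigation volume via cover-crop use → rainfall total → irrigation volume); field slope (to soil pH via field slope → crop yield → soil pH; to irrigation volume via field slope → rainfall total → irrigation volume); planting date (to soil pH via planting date → crop yield → soil pH; to irrigation volume via planting date → rainfall total → irrigation volume).
Every other variable lacks a causal path to at least one of soil pH and irrigation volume.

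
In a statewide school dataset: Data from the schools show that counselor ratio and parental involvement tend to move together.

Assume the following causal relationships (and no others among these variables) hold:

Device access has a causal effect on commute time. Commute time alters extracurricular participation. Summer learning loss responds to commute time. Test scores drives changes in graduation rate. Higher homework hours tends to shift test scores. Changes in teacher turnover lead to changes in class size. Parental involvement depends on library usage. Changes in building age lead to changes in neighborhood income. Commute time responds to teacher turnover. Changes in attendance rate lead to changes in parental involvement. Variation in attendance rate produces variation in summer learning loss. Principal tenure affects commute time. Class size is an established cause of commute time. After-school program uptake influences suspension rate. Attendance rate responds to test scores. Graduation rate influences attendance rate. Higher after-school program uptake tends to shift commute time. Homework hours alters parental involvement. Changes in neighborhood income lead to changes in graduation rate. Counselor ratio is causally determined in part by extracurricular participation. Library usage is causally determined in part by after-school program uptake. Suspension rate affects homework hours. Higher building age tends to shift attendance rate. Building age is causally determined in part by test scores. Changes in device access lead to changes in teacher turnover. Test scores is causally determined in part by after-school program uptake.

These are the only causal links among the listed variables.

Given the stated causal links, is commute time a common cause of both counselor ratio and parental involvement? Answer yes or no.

Commute time has no stated causal path to parental involvement. A confounder must cause both variables, so commute time does not qualify.

no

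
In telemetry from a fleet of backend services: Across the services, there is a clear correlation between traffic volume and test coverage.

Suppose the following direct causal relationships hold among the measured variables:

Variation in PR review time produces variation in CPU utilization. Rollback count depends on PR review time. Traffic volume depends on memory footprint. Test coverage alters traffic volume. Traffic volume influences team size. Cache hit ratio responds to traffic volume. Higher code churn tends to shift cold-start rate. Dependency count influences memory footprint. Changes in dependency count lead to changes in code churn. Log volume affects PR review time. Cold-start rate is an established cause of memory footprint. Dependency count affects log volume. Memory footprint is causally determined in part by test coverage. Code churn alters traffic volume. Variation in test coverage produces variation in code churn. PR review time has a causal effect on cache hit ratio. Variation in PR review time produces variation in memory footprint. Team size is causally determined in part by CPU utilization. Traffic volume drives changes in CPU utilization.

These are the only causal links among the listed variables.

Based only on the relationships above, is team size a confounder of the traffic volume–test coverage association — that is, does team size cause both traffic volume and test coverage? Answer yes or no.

Team size has no stated causal path to either traffic volume or test coverage. A confounder must cause both variables, so team size does not qualify.

no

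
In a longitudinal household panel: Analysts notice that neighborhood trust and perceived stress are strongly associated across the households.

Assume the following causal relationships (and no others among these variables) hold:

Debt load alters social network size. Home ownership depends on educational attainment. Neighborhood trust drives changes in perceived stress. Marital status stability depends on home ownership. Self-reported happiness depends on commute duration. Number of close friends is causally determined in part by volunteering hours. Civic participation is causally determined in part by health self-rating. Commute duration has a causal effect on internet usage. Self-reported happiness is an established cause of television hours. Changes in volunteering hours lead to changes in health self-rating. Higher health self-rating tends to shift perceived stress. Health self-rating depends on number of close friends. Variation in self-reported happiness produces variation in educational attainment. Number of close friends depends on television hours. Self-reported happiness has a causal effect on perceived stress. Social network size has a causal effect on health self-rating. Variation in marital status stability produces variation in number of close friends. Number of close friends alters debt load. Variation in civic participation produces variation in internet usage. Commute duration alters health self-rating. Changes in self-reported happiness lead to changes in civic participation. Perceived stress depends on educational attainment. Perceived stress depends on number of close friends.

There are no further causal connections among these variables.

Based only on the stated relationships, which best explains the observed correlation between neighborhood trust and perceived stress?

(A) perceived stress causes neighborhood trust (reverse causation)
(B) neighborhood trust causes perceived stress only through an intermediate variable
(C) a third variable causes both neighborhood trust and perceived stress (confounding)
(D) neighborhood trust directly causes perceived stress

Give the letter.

D

There is a stated direct causal link neighborhood trust → perceived stress, and no variable causes both neighborhood trust and perceived stress, so the correlation reflects direct causation.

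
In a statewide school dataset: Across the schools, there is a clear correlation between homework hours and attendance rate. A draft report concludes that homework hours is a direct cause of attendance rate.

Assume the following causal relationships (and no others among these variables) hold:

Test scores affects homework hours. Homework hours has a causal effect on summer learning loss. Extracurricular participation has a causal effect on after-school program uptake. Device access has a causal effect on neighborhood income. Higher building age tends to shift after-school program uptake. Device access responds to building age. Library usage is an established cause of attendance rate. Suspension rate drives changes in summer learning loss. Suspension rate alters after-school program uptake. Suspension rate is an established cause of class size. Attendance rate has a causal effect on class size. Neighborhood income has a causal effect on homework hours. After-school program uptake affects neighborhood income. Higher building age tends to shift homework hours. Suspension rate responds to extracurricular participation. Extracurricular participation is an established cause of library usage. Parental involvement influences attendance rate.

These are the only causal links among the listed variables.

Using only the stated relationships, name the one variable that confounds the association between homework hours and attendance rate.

Extracurricular participation has a causal path to homework hours (extracurricular participation → after-school program uptake → neighborhood income → homework hours) and a separate causal path to attendance rate (extracurricular participation → library usage → attendance rate), so it is a common cause of both.
No stated relationship gives homework hours a causal route to attendance rate, so the correlation is explained by the shared upstream cause rather than a direct effect.

extracurricular participation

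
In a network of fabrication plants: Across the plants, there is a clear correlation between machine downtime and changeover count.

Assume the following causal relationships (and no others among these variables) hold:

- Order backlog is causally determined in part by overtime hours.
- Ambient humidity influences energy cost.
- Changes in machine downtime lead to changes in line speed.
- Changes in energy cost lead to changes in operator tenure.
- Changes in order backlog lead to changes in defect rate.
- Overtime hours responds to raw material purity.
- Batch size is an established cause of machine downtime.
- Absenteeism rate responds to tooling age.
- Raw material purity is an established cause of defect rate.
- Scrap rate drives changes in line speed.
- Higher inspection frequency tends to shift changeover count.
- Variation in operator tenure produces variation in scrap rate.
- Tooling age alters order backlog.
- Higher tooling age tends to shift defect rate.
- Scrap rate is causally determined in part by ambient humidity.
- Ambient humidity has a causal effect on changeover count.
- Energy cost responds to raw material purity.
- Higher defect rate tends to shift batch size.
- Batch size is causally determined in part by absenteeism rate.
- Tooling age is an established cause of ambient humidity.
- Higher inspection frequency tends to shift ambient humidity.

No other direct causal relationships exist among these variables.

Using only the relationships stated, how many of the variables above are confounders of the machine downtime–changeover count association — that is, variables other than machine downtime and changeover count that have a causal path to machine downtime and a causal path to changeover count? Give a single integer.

The common causes are: tooling age (to machine downtime via tooling age → absenteeism rate → batch size → machine downtime; to changeover count via tooling age → ambient humidity → changeover count).
Every other variable lacks a causal path to at least one of machine downtime and changeover count.

1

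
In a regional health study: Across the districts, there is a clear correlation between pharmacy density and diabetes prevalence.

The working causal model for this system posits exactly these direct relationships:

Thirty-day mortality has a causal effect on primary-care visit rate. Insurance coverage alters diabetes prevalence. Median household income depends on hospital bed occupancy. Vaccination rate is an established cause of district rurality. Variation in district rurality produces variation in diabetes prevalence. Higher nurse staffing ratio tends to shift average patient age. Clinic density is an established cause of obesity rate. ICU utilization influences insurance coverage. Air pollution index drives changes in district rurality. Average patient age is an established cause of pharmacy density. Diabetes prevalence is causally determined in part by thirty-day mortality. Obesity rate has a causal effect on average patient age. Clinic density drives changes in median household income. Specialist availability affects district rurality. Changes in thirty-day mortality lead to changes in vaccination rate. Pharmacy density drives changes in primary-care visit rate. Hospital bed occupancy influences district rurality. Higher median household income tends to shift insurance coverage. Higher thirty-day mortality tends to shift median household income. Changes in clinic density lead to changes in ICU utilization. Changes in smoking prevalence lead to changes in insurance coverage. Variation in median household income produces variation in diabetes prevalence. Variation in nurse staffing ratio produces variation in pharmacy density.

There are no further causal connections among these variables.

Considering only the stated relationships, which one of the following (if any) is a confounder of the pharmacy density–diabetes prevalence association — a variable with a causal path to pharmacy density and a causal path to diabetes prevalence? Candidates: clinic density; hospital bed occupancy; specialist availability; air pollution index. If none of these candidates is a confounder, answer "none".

Clinic density causes pharmacy density (clinic density → obesity rate → average patient age → pharmacy density) and also causes diabetes prevalence (clinic density → median household income → diabetes prevalence); it is a common cause of both.
Each of the other candidates lacks a causal path to at least one of pharmacy density and diabetes prevalence, so they do not confound the relationship.

clinic density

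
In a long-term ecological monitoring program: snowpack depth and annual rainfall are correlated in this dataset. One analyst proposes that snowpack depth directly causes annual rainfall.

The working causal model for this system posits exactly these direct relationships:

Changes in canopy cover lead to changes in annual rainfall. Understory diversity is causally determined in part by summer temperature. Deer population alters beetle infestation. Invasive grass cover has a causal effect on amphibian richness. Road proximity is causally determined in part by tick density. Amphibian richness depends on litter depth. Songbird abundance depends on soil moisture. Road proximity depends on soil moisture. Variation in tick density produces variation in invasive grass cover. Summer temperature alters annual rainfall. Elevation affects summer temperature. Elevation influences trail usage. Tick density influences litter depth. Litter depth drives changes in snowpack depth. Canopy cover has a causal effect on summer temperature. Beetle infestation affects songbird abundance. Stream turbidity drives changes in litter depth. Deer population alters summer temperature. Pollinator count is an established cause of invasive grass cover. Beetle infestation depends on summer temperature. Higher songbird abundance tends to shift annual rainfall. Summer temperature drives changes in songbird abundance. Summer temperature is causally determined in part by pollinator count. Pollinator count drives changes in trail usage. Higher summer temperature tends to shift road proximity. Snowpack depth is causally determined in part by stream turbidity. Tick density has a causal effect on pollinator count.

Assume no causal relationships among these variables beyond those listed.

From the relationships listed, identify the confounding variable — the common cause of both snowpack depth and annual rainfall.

Tick density has a causal path to snowpack depth (tick density → litter depth → snowpack depth) and a separate causal path to annual rainfall (tick density → pollinator count → summer temperature → annual rainfall), so it is a common cause of both.
No stated relationship gives snowpack depth a causal route to annual rainfall, so the correlation is explained by the shared upstream cause rather than a direct effect.

tick density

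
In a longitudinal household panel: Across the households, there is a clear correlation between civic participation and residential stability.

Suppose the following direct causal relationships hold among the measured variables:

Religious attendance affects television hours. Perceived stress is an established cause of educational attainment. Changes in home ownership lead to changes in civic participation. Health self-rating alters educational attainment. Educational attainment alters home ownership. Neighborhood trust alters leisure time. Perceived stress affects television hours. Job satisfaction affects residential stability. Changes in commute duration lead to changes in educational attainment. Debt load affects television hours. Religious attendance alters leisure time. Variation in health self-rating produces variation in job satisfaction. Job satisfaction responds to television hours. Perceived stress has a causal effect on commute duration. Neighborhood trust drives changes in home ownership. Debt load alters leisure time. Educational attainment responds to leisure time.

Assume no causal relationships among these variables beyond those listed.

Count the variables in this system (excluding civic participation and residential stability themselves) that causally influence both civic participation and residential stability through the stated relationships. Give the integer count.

4

The common causes are: debt load (to civic participation via debt load → leisure time → educational attainment → home ownership → civic participation; to residential stability via debt load → television hours → job satisfaction → residential stability); health self-rating (to civic participation via health self-rating → educational attainment → home ownership → civic participation; to residential stability via health self-rating → job satisfaction → residential stability); perceived stress (to civic participation via perceived stress → educational attainment → home ownership → civic participation; to residential stability via perceived stress → television hours → job satisfaction → residential stability); religious attendance (to civic participation via religious attendance → leisure time → educational attainment → home ownership → civic participation; to residential stability via religious attendance → television hours → job satisfaction → residential stability).
Every other variable lacks a causal path to at least one of civic participation and residential stability.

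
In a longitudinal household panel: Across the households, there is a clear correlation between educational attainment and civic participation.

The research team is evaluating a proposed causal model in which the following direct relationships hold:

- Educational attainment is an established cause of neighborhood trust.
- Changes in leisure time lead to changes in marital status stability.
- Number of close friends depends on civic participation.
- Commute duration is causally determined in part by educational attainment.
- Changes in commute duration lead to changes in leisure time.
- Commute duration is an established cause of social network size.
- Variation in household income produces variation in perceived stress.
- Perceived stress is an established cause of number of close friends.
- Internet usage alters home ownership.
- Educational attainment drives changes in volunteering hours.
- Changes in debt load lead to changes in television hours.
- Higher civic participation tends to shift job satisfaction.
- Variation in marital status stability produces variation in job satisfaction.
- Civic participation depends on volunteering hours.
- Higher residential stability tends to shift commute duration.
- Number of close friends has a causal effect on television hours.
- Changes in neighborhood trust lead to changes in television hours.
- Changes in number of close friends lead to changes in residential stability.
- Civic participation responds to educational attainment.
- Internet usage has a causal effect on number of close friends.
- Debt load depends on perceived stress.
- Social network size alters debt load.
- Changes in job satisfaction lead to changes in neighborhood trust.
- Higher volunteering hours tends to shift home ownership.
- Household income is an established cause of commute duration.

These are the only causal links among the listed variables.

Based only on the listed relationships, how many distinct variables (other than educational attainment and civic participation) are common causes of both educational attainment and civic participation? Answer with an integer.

No listed variable has a causal path to both educational attainment and civic participation, so there are no common causes.

0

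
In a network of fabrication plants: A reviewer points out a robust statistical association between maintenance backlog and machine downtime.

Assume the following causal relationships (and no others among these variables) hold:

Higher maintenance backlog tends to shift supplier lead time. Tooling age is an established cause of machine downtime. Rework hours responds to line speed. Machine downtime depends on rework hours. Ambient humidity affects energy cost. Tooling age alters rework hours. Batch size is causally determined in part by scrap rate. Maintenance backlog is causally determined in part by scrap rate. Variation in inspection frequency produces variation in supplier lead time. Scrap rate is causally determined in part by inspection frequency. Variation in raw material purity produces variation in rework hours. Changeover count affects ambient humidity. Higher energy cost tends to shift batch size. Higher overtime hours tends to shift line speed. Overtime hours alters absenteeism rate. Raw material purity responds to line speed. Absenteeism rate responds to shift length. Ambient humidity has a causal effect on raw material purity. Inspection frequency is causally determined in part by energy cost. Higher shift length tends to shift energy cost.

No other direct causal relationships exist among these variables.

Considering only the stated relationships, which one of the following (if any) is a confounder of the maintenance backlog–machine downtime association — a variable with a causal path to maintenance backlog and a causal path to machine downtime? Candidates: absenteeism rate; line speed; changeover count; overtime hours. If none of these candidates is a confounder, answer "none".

Changeover count causes maintenance backlog (changeover count → ambient humidity → energy cost → inspection frequency → scrap rate → maintenance backlog) and also causes machine downtime (changeover count → ambient humidity → raw material purity → rework hours → machine downtime); it is a common cause of both.
Each of the other candidates lacks a causal path to at least one of maintenance backlog and machine downtime, so they do not confound the relationship.

changeover count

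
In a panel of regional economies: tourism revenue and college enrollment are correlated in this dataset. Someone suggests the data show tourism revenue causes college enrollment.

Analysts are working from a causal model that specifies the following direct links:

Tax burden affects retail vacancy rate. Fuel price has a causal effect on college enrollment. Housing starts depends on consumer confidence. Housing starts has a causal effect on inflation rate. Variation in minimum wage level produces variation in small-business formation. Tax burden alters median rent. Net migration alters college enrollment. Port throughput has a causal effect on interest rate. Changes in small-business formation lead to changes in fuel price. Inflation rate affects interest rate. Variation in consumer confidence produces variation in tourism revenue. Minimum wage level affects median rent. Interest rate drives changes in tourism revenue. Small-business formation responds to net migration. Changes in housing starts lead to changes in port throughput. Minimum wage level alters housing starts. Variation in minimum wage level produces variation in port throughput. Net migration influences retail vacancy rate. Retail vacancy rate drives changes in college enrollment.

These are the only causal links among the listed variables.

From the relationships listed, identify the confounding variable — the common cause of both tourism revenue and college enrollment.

minimum wage level

Minimum wage level has a causal path to tourism revenue (minimum wage level → port throughput → interest rate → tourism revenue) and a separate causal path to college enrollment (minimum wage level → small-business formation → fuel price → college enrollment), so it is a common cause of both.
No stated relationship gives tourism revenue a causal route to college enrollment, so the correlation is explained by the shared upstream cause rather than a direct effect.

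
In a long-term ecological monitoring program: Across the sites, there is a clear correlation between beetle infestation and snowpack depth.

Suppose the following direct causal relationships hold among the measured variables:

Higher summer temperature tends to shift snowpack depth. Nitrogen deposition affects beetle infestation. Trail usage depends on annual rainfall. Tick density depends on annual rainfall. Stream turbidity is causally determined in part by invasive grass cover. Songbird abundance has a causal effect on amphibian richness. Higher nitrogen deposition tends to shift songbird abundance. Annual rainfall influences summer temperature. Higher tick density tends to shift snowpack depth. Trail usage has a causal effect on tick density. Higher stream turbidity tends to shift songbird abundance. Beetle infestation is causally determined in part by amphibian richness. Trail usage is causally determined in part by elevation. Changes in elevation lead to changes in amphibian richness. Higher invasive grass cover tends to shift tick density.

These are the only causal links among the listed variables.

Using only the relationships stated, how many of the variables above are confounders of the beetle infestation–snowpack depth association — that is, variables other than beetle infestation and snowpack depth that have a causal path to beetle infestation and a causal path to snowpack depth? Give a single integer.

2

The common causes are: elevation (to beetle infestation via elevation → amphibian richness → beetle infestation; to snowpack depth via elevation → trail usage → tick density → snowpack depth); invasive grass cover (to beetle infestation via invasive grass cover → stream turbidity → songbird abundance → amphibian richness → beetle infestation; to snowpack depth via invasive grass cover → tick density → snowpack depth).
Every other variable lacks a causal path to at least one of beetle infestation and snowpack depth.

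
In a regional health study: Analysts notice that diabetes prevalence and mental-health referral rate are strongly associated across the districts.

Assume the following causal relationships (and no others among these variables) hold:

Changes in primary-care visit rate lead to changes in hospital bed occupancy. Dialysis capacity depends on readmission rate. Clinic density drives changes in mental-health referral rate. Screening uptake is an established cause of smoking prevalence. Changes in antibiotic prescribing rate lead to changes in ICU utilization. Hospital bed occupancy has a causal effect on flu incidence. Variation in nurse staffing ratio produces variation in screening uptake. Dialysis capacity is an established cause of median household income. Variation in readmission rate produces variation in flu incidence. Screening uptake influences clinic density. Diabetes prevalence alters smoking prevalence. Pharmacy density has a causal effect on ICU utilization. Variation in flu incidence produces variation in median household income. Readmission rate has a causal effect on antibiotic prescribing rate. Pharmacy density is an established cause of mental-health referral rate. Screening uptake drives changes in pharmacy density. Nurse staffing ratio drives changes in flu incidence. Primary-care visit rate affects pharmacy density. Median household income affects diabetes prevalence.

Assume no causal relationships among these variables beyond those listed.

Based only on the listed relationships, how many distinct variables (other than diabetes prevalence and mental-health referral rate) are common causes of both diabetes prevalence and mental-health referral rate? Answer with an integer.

2

The common causes are: nurse staffing ratio (to diabetes prevalence via nurse staffing ratio → flu incidence → median household income → diabetes prevalence; to mental-health referral rate via nurse staffing ratio → screening uptake → pharmacy density → mental-health referral rate); primary-care visit rate (to diabetes prevalence via primary-care visit rate → hospital bed occupancy → flu incidence → median household income → diabetes prevalence; to mental-health referral rate via primary-care visit rate → pharmacy density → mental-health referral rate).
Every other variable lacks a causal path to at least one of diabetes prevalence and mental-health referral rate.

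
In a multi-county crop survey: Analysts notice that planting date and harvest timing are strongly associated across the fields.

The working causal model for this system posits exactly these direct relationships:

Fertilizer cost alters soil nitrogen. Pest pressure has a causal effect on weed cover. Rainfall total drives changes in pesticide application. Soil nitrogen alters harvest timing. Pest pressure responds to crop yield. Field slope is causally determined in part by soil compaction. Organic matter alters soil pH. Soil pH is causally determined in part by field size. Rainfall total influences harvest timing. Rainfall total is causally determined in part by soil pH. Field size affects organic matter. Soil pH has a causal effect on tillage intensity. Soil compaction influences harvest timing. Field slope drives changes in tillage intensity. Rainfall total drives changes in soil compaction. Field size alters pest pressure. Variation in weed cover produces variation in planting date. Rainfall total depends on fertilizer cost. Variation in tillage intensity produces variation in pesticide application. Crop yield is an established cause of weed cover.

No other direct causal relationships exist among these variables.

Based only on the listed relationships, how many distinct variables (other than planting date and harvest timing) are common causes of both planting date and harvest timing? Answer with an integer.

The common causes are: field size (to planting date via field size → pest pressure → weed cover → planting date; to harvest timing via field size → soil pH → rainfall total → harvest timing).
Every other variable lacks a causal path to at least one of planting date and harvest timing.

1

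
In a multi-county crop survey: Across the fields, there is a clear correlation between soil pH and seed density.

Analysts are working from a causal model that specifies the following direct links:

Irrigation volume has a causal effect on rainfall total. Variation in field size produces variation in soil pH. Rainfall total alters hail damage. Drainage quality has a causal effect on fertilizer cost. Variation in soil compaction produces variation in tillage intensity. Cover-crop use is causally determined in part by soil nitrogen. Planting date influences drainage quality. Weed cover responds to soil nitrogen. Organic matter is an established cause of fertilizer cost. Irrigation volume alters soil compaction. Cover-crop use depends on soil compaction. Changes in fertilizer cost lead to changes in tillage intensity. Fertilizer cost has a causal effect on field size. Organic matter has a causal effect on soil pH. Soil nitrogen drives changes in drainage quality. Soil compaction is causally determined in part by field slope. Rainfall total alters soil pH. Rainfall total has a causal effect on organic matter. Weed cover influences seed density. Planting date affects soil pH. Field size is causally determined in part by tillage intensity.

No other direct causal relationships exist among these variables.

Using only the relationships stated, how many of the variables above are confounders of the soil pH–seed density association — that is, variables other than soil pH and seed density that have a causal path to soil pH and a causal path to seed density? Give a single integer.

1

The common causes are: soil nitrogen (to soil pH via soil nitrogen → drainage quality → fertilizer cost → field size → soil pH; to seed density via soil nitrogen → weed cover → seed density).
Every other variable lacks a causal path to at least one of soil pH and seed density.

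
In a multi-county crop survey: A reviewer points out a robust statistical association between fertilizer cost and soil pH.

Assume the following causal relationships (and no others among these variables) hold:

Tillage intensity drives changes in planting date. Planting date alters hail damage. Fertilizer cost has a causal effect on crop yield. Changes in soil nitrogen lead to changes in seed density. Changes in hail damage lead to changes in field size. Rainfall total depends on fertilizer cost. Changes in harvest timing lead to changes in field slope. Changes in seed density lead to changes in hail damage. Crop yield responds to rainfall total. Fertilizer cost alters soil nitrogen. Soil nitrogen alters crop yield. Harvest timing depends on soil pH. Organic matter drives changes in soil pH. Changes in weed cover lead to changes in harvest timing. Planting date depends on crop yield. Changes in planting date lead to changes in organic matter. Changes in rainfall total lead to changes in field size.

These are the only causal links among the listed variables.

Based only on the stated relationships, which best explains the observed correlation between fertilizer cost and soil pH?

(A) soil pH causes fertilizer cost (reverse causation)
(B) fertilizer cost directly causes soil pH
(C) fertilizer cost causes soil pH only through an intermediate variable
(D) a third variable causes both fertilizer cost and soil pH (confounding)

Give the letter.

Fertilizer cost reaches soil pH through fertilizer cost → crop yield → planting date → organic matter → soil pH — an indirect causal chain with no direct fertilizer cost → soil pH link. No variable causes both fertilizer cost and soil pH, so confounding is ruled out; the effect is mediated.

C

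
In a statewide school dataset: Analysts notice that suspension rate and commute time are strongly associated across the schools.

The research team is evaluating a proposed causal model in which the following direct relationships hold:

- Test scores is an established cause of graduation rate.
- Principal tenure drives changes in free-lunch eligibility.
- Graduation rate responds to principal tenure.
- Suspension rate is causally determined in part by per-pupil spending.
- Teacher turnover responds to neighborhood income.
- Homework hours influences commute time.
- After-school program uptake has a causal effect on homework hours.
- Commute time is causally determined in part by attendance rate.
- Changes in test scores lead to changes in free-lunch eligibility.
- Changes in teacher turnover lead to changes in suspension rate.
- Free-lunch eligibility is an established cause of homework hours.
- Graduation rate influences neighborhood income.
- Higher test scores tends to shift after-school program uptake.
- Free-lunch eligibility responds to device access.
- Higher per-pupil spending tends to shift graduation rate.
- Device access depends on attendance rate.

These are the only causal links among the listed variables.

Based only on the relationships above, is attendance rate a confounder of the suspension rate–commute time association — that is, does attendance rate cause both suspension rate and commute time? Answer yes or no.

Attendance rate has no stated causal path to suspension rate. A confounder must cause both variables, so attendance rate does not qualify.

no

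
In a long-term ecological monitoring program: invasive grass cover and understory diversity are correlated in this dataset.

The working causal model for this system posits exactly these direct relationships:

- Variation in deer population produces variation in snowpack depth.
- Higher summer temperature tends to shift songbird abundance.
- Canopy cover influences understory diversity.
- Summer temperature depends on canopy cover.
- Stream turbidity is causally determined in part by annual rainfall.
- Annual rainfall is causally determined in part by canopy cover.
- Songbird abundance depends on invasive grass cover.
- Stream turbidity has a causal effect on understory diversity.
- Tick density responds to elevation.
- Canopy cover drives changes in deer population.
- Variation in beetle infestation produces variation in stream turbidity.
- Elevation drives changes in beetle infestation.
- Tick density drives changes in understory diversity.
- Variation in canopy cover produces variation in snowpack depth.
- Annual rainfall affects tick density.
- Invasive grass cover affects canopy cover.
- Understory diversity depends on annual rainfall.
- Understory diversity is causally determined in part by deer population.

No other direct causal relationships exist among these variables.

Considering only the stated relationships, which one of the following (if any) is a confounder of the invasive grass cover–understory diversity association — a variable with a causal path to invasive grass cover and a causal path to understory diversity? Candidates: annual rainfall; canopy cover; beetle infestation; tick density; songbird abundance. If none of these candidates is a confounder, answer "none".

None of the listed candidates has causal paths to both invasive grass cover and understory diversity in the stated relationships, so none is a common cause.

none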